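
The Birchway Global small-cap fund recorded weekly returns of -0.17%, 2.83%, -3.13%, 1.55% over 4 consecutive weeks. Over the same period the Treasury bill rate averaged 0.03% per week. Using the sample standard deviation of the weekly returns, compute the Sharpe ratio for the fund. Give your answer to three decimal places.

Mean return μ = 1.080 / 4 = 0.2700%
Σ(r − μ)² = (-0.17 − 0.2700)² + (2.83 − 0.2700)² + (-3.13 − 0.2700)² + … = 19.9456
sample σ = √(19.9456 / 3) = √6.6485 = 2.5785%
Sharpe = (μ − rf) / σ = (0.2700 − 0.03) / 2.5785 = 0.2400 / 2.5785 = 0.0931

0.093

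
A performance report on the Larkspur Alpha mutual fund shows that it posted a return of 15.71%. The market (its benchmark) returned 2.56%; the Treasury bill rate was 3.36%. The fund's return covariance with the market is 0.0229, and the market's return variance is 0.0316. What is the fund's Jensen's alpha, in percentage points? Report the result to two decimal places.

12.93

β = Cov / Var = 0.0229 / 0.0316 = 0.7247
E[R] = Rf + β(Rm − Rf) = 3.36% + 0.7247 × (2.56% − 3.36%) = 2.7802%
α = Rp − E[R] = 15.71% − 2.7802% = 12.9298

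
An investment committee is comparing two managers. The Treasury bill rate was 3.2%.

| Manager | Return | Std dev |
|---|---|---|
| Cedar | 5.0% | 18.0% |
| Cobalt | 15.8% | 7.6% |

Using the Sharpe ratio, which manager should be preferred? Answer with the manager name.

Cedar: Sharpe ratio = (5.0% − 3.2%) / 18.0% = 0.100
Cobalt: Sharpe ratio = (15.8% − 3.2%) / 7.6% = 1.658
Highest: Cobalt (1.658).

Cobalt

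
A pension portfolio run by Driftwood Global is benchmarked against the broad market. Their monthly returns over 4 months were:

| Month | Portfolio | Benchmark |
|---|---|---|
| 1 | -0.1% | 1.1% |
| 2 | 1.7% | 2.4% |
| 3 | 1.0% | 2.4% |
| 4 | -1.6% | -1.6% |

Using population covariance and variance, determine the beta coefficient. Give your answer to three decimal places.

r̄p = 0.2500%,  r̄m = 1.0750%
Cov = Σ(rp − r̄p)(rm − r̄m) / 4 = 1.9638
Var(rm) = Σ(rm − r̄m)² / 4 = 2.6669
β = Cov / Var = 1.9638 / 2.6669 = 0.7364

0.736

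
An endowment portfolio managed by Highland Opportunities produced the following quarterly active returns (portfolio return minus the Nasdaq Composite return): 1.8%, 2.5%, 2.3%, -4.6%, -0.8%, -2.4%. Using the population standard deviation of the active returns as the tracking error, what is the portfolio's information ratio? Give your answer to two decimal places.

-0.08

μ = (1.8 + 2.5 + 2.3 − 4.6 − 0.8 − 2.4) / 6 = -1.20 / 6 = -0.2000%
Σ(r − μ)² = 42.1000; population σ = √(42.1000/6) = 2.6489%
IR = μ / tracking error = -0.2000 / 2.6489 = -0.0755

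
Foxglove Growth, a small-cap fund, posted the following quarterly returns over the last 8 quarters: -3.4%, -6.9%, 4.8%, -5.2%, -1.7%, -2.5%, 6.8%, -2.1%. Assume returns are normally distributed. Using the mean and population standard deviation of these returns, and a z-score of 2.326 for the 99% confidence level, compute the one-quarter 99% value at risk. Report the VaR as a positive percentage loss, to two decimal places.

11.55

r̄ = (-3.4 − 6.9 + 4.8 − 5.2 − 1.7 − 2.5 + 6.8 − 2.1) / 8 = -1.2750%
Population σ = √[Σ(r − r̄)² / 8] = √[156.0350 / 8] = √19.5044 = 4.4164%
VaR = −(r̄ − z·σ) = −(-1.2750 − 2.326 × 4.4164) = −(-11.5475) = 11.5475%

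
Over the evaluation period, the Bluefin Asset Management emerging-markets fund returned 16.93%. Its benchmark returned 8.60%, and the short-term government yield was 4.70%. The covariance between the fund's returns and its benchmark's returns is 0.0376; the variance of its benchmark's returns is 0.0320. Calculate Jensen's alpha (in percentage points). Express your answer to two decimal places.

β = Cov / Var = 0.0376 / 0.0320 = 1.1750
E[R] = Rf + β(Rm − Rf) = 4.70% + 1.1750 × (8.60% − 4.70%) = 9.2825%
α = Rp − E[R] = 16.93% − 9.2825% = 7.6475

7.65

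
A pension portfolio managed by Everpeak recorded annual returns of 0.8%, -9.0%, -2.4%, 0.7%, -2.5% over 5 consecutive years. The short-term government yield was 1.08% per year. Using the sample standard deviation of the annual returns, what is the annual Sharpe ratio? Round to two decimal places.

-0.89

r̄ = (0.8 − 9 − 2.4 + 0.7 − 2.5) / 5 = -12.40 / 5 = -2.4800%
Sample σ = √[Σ(r − r̄)² / 4] = √[63.3880 / 4] = √15.8470 = 3.9808%
Sharpe = (r̄ − rf) / σ = (-2.4800 − 1.08) / 3.9808 = -3.5600 / 3.9808 = -0.8943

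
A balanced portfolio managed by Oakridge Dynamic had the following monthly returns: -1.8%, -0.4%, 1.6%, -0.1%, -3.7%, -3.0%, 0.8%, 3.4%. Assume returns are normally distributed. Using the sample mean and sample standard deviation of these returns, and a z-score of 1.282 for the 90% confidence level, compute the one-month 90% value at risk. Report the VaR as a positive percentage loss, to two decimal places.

r̄ = (-1.8 − 0.4 + 1.6 − 0.1 − 3.7 − 3 + 0.8 + 3.4) / 8 = -3.20 / 8 = -0.4000%
Σ(r − r̄)² = (-1.8 − (-0.4000))² + (-0.4 − (-0.4000))² + … = 39.5800
σ = √[39.5800 / 7] = 2.3779%
VaR = −(r̄ − z·σ) = −(-0.4000 − 1.282 × 2.3779) = −(-3.4485) = 3.4485%

3.45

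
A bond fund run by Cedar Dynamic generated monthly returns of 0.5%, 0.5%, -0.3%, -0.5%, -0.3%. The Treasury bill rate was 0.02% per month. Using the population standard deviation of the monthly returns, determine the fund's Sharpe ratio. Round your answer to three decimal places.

-0.093

Mean return r̄ = -0.10 / 5 = -0.0200%
Σ(r − r̄)² = (0.5 − (-0.0200))² + (0.5 − (-0.0200))² + … = 0.9280
σ = √[0.9280 / 5] = 0.4308%
Sharpe = (r̄ − rf) / σ = (-0.0200 − 0.02) / 0.4308 = -0.0400 / 0.4308 = -0.0929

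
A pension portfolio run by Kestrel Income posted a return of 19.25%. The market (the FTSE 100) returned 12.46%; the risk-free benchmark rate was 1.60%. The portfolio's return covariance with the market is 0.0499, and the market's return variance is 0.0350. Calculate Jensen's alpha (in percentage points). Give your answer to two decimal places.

β = Cov / Var = 0.0499 / 0.0350 = 1.4257
E[R] = Rf + β(Rm − Rf) = 1.60% + 1.4257 × (12.46% − 1.60%) = 17.0831%
α = Rp − E[R] = 19.25% − 17.0831% = 2.1669

2.17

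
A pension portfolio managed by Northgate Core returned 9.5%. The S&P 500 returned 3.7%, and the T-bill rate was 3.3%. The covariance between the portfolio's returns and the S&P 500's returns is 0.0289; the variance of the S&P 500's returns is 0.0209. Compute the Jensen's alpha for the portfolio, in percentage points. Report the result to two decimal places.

β = Cov / Var = 0.0289 / 0.0209 = 1.3828
E[R] = Rf + β(Rm − Rf) = 3.3% + 1.3828 × (3.7% − 3.3%) = 3.8531%
α = Rp − E[R] = 9.5% − 3.8531% = 5.6469

5.65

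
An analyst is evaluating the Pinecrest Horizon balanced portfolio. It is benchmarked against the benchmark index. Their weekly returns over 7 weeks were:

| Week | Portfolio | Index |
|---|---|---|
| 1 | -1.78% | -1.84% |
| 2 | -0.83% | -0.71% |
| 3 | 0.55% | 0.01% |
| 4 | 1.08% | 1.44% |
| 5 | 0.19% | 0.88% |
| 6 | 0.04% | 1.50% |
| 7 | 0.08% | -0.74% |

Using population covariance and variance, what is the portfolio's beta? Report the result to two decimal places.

0.59

r̄p = -0.0957%,  r̄m = 0.0771%
Cov = Σ(rp − r̄p)(rm − r̄m) / 7 = 0.8064
Var(rm) = Σ(rm − r̄m)² / 7 = 1.3562
β = Cov / Var = 0.8064 / 1.3562 = 0.5946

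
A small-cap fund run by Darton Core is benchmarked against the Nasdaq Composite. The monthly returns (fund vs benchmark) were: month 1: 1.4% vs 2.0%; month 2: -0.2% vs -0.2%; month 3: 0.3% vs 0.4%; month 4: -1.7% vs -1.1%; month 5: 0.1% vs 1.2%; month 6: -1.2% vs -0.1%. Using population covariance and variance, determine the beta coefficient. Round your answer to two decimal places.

0.92

r̄p = -0.2167%,  r̄m = 0.3667%
Cov = Σ(rp − r̄p)(rm − r̄m) / 6 = 0.9244
Var(rm) = Σ(rm − r̄m)² / 6 = 1.0089
β = Cov / Var = 0.9244 / 1.0089 = 0.9162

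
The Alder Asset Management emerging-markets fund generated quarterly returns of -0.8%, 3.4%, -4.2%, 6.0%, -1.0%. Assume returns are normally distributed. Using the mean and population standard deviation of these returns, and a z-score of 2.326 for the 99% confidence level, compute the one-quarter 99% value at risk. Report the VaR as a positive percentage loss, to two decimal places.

7.68

r̄ = (-0.8 + 3.4 − 4.2 + 6 − 1) / 5 = 0.6800%
Σ(r − r̄)² = (-0.8 − 0.6800)² + (3.4 − 0.6800)² + (-4.2 − 0.6800)² + … = 64.5280
population σ = √(64.5280 / 5) = √12.9056 = 3.5924%
VaR = −(r̄ − z·σ) = −(0.6800 − 2.326 × 3.5924) = −(-7.6759) = 7.6759%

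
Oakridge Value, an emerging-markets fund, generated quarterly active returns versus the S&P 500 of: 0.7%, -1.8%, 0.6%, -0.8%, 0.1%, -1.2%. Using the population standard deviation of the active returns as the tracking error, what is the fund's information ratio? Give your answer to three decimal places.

-0.429

Mean return r̄ = -2.40 / 6 = -0.4000%
Population std dev = √[5.2200 / 6] = 0.9327%
IR = r̄ / tracking error = -0.4000 / 0.9327 = -0.4289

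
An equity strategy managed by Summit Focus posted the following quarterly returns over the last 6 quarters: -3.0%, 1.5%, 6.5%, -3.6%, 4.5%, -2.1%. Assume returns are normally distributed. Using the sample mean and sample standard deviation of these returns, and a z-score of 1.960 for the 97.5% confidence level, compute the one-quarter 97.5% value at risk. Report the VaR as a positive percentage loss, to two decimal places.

Mean return r̄ = 3.80 / 6 = 0.6333%
Σ(r − r̄)² = (-3 − 0.6333)² + (1.5 − 0.6333)² + (6.5 − 0.6333)² + … = 88.7133
σ = √[88.7133 / 5] = 4.2122%
VaR = −(r̄ − z·σ) = −(0.6333 − 1.960 × 4.2122) = −(-7.6226) = 7.6226%

7.62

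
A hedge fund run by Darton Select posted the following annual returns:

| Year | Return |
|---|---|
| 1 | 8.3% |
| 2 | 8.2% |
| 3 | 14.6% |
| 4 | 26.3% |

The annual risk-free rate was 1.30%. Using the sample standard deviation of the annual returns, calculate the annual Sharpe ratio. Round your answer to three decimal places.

r̄ = (8.3 + 8.2 + 14.6 + 26.3) / 4 = 14.3500%
Sample σ = √[Σ(r − r̄)² / 3] = √[217.2900 / 3] = √72.4300 = 8.5106%
Sharpe = (r̄ − rf) / σ = (14.3500 − 1.3) / 8.5106 = 13.0500 / 8.5106 = 1.5334

1.533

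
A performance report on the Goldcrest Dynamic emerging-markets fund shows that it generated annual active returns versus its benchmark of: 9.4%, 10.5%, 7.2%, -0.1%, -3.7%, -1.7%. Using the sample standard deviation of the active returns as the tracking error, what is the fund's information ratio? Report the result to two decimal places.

0.59

r̄ = (9.4 + 10.5 + 7.2 − 0.1 − 3.7 − 1.7) / 6 = 21.60 / 6 = 3.6000%
Σ(r − r̄)² = (9.4 − 3.6000)² + (10.5 − 3.6000)² + (7.2 − 3.6000)² + … = 189.2800
σ = √[189.2800 / 5] = 6.1527%
IR = r̄ / tracking error = 3.6000 / 6.1527 = 0.5851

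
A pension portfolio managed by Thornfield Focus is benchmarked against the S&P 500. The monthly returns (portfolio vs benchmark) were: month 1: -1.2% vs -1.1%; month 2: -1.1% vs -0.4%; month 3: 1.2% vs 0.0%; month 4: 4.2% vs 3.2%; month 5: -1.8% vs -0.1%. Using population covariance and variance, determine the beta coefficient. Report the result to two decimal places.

1.35

r̄p = 0.2600%,  r̄m = 0.3200%
Cov = Σ(rp − r̄p)(rm − r̄m) / 5 = 2.9928
Var(rm) = Σ(rm − r̄m)² / 5 = 2.2216
β = Cov / Var = 2.9928 / 2.2216 = 1.3471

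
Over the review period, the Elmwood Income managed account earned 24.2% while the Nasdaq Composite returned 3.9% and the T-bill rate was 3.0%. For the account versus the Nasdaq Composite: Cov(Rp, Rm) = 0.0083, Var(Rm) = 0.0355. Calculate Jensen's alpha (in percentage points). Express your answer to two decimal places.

20.99

β = Cov / Var = 0.0083 / 0.0355 = 0.2338
E[R] = Rf + β(Rm − Rf) = 3.0% + 0.2338 × (3.9% − 3.0%) = 3.2104%
α = Rp − E[R] = 24.2% − 3.2104% = 20.9896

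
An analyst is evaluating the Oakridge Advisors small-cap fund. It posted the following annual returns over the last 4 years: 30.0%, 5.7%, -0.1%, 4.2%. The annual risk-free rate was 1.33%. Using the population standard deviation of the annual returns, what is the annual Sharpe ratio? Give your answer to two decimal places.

0.73

r̄ = (30 + 5.7 − 0.1 + 4.2) / 4 = 39.80 / 4 = 9.9500%
Σ(r − r̄)² = (30 − 9.9500)² + (5.7 − 9.9500)² + (-0.1 − 9.9500)² + … = 554.1300
population σ = √(554.1300 / 4) = √138.5325 = 11.7700%
Sharpe = (r̄ − rf) / σ = (9.9500 − 1.33) / 11.7700 = 8.6200 / 11.7700 = 0.7324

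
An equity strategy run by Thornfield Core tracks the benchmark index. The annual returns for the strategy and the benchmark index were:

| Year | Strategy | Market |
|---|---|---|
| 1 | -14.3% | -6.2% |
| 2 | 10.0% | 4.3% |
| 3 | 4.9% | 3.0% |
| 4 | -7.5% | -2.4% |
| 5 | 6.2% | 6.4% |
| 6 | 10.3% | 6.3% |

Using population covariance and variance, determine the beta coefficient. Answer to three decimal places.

r̄p = 1.6000%,  r̄m = 1.9000%
Cov = Σ(rp − r̄p)(rm − r̄m) / 6 = 41.7817
Var(rm) = Σ(rm − r̄m)² / 6 = 21.7800
β = Cov / Var = 41.7817 / 21.7800 = 1.9184

1.918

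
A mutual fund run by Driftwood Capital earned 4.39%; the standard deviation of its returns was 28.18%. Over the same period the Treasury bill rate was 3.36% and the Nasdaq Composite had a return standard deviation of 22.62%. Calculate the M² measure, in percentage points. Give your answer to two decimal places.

Sharpe = (Rp − Rf) / σp = (4.39% − 3.36%) / 28.18% = 0.0366
M² = Rf + Sharpe × σm = 3.36% + 0.0366 × 22.62% = 4.1879%

4.19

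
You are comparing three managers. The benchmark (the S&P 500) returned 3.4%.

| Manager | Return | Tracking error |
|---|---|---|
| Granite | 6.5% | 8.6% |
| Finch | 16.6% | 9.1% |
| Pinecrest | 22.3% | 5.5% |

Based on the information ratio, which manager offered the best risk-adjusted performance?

Granite: IR = (6.5% − 3.4%) / 8.6% = 0.360
Finch: IR = (16.6% − 3.4%) / 9.1% = 1.451
Pinecrest: IR = (22.3% − 3.4%) / 5.5% = 3.436
Highest: Pinecrest (3.436).

Pinecrest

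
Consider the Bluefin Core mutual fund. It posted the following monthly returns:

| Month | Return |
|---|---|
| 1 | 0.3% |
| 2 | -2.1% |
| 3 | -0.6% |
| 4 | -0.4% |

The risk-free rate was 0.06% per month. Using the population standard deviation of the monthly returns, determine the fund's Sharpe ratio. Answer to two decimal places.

μ = (0.3 − 2.1 − 0.6 − 0.4) / 4 = -0.7000%
Population σ = √[Σ(r − μ)² / 4] = √[3.0600 / 4] = √0.7650 = 0.8746%
Sharpe = (μ − rf) / σ = (-0.7000 − 0.06) / 0.8746 = -0.7600 / 0.8746 = -0.8690

-0.87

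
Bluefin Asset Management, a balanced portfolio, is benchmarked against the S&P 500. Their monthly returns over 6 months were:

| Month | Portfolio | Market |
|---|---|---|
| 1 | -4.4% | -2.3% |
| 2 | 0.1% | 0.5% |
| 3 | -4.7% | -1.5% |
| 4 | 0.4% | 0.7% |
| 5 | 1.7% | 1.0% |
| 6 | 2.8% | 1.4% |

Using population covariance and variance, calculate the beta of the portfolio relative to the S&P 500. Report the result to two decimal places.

2.05

r̄p = -0.6833%,  r̄m = -0.0333%
Cov = Σ(rp − r̄p)(rm − r̄m) / 6 = 3.8306
Var(rm) = Σ(rm − r̄m)² / 6 = 1.8722
β = Cov / Var = 3.8306 / 1.8722 = 2.0460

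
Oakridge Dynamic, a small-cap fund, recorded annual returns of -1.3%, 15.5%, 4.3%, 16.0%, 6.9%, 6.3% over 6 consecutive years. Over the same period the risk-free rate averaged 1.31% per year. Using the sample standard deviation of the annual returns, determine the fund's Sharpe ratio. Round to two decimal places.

0.99

r̄ = (-1.3 + 15.5 + 4.3 + 16 + 6.9 + 6.3) / 6 = 47.70 / 6 = 7.9500%
Sample std dev = √[224.5150 / 5] = 6.7010%
Sharpe = (r̄ − rf) / σ = (7.9500 − 1.31) / 6.7010 = 6.6400 / 6.7010 = 0.9909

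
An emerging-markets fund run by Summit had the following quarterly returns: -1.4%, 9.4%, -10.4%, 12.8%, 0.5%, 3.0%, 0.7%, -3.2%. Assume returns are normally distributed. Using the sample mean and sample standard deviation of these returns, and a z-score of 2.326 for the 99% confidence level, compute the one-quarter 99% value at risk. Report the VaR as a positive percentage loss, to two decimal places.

15.40

Mean return μ = 11.40 / 8 = 1.4250%
Sample std dev = √[366.0550 / 7] = 7.2314%
VaR = −(μ − z·σ) = −(1.4250 − 2.326 × 7.2314) = −(-15.3952) = 15.3952%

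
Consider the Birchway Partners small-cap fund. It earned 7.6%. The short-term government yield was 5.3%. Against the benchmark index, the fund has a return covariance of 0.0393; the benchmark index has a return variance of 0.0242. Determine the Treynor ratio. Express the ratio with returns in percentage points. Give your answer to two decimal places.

1.42

β = Cov / Var = 0.0393 / 0.0242 = 1.6240
Treynor = (Rp − Rf) / β = (7.6% − 5.3%) / 1.6240 = 2.30 / 1.6240 = 1.4163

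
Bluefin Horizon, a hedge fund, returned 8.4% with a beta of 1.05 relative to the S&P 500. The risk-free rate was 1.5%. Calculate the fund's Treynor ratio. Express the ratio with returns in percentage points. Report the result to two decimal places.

6.57

Treynor = (Rp − Rf) / β = (8.4% − 1.5%) / 1.05 = 6.90 / 1.05 = 6.5714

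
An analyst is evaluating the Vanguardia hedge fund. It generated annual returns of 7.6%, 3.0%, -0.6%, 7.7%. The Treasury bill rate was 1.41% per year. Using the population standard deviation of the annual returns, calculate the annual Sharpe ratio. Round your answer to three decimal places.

0.870

r̄ = (7.6 + 3 − 0.6 + 7.7) / 4 = 4.4250%
Population σ = √[Σ(r − r̄)² / 4] = √[48.0875 / 4] = √12.0219 = 3.4673%
Sharpe = (r̄ − rf) / σ = (4.4250 − 1.41) / 3.4673 = 3.0150 / 3.4673 = 0.8696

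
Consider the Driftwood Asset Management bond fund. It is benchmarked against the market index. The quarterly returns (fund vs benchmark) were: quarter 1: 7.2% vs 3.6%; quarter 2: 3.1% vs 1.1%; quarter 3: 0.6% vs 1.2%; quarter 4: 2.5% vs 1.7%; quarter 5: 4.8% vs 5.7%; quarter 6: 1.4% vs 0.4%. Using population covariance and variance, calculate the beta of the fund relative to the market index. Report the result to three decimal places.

r̄p = 3.2667%,  r̄m = 2.2833%
Cov = Σ(rp − r̄p)(rm − r̄m) / 6 = 2.9111
Var(rm) = Σ(rm − r̄m)² / 6 = 3.3114
β = Cov / Var = 2.9111 / 3.3114 = 0.8791

0.879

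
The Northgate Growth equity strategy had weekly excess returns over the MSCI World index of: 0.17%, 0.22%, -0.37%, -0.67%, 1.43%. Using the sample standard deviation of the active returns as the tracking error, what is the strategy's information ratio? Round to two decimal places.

0.19

μ = (0.17 + 0.22 − 0.37 − 0.67 + 1.43) / 5 = 0.1560%
Σ(r − μ)² = (0.17 − 0.1560)² + (0.22 − 0.1560)² + (-0.37 − 0.1560)² + … = 2.5863
sample σ = √(2.5863 / 4) = √0.6466 = 0.8041%
IR = μ / tracking error = 0.1560 / 0.8041 = 0.1940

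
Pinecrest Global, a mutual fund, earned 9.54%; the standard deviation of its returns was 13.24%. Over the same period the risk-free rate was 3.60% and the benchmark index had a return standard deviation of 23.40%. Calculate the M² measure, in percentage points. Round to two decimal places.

Sharpe = (Rp − Rf) / σp = (9.54% − 3.60%) / 13.24% = 0.4486
M² = Rf + Sharpe × σm = 3.60% + 0.4486 × 23.40% = 14.0972%

14.10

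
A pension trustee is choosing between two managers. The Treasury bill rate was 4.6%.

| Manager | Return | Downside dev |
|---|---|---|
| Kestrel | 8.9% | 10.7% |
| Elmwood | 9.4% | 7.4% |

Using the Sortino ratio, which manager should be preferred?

Elmwood

Kestrel: Sortino ratio = (8.9% − 4.6%) / 10.7% = 0.402
Elmwood: Sortino ratio = (9.4% − 4.6%) / 7.4% = 0.649
Highest: Elmwood (0.649).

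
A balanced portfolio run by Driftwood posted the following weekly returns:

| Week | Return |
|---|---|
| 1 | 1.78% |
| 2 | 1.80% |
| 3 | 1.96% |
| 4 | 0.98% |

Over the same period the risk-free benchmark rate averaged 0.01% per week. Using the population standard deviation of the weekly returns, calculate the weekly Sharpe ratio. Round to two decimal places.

r̄ = (1.78 + 1.8 + 1.96 + 0.98) / 4 = 6.520 / 4 = 1.6300%
Population σ = √[Σ(r − r̄)² / 4] = √[0.5828 / 4] = √0.1457 = 0.3817%
Sharpe = (r̄ − rf) / σ = (1.6300 − 0.01) / 0.3817 = 1.6200 / 0.3817 = 4.2442

4.24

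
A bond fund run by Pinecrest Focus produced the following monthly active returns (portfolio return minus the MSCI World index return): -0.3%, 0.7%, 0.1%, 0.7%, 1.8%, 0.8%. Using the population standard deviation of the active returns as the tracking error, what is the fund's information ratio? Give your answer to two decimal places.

μ = (-0.3 + 0.7 + 0.1 + 0.7 + 1.8 + 0.8) / 6 = 3.80 / 6 = 0.6333%
Σ(r − μ)² = (-0.3 − 0.6333)² + (0.7 − 0.6333)² + … = 2.5533
population σ = √(2.5533 / 6) = √0.4256 = 0.6524%
IR = μ / tracking error = 0.6333 / 0.6524 = 0.9707

0.97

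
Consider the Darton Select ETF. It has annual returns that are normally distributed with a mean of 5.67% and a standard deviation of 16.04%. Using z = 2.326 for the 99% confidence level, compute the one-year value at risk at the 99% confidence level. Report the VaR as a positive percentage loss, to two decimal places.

31.64

VaR (as % loss) = −(μ − z·σ) = −(5.67% − 2.326 × 16.04%) = −(-31.63904%) = 31.63904%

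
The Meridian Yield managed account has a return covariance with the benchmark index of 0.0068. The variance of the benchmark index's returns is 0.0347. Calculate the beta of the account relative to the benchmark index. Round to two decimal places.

β = Cov(Rp, Rm) / Var(Rm) = 0.0068 / 0.0347 = 0.1960

0.20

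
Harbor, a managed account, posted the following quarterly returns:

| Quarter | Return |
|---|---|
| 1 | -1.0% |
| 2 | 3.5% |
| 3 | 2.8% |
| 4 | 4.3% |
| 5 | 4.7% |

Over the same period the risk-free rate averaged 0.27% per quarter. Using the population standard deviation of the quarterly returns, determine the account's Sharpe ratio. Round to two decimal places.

1.27

μ = (-1 + 3.5 + 2.8 + 4.3 + 4.7) / 5 = 2.8600%
Population σ = √[Σ(r − μ)² / 5] = √[20.7720 / 5] = √4.1544 = 2.0382%
Sharpe = (μ − rf) / σ = (2.8600 − 0.27) / 2.0382 = 2.5900 / 2.0382 = 1.2707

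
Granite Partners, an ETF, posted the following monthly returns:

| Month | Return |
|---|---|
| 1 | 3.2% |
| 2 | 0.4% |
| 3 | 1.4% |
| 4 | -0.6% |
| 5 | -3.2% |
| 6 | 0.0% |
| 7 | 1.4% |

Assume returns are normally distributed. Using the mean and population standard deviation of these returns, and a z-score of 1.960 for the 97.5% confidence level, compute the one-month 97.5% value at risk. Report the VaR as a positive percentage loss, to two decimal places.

3.25

r̄ = (3.2 + 0.4 + 1.4 − 0.6 − 3.2 + 0 + 1.4) / 7 = 2.60 / 7 = 0.3714%
Population std dev = √[23.9543 / 7] = 1.8499%
VaR = −(r̄ − z·σ) = −(0.3714 − 1.960 × 1.8499) = −(-3.2544) = 3.2544%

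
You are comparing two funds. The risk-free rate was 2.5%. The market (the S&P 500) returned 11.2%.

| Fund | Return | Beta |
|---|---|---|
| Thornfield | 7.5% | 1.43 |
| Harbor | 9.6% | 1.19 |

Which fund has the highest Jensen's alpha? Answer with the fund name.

Thornfield: α = 7.5% − [2.5% + 1.43 × (11.2% − 2.5%)] = -7.441
Harbor: α = 9.6% − [2.5% + 1.19 × (11.2% − 2.5%)] = -3.253
Highest: Harbor (-3.253).

Harbor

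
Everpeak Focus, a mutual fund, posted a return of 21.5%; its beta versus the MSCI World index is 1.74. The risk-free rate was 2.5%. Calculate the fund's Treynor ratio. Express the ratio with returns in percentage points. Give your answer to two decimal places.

Treynor = (Rp − Rf) / β = (21.5% − 2.5%) / 1.74 = 19.00 / 1.74 = 10.9195

10.92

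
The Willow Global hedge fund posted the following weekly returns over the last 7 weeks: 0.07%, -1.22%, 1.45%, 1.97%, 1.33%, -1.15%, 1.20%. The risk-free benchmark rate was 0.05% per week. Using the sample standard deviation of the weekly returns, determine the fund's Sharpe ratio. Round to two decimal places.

r̄ = (0.07 − 1.22 + 1.45 + 1.97 + 1.33 − 1.15 + 1.2) / 7 = 0.5214%
Σ(r − r̄)² = (0.07 − 0.5214)² + (-1.22 − 0.5214)² + … = 10.1049
sample σ = √(10.1049 / 6) = √1.6842 = 1.2978%
Sharpe = (r̄ − rf) / σ = (0.5214 − 0.05) / 1.2978 = 0.4714 / 1.2978 = 0.3632

0.36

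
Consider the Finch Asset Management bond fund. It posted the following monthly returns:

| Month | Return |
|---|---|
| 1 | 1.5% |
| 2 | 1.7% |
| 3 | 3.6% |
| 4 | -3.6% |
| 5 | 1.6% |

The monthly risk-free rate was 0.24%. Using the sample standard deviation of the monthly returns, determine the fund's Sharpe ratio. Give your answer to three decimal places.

Mean return r̄ = 4.80 / 5 = 0.9600%
Σ(r − r̄)² = 29.0120; sample σ = √(29.0120/4) = 2.6931%
Sharpe = (r̄ − rf) / σ = (0.9600 − 0.24) / 2.6931 = 0.7200 / 2.6931 = 0.2673

0.267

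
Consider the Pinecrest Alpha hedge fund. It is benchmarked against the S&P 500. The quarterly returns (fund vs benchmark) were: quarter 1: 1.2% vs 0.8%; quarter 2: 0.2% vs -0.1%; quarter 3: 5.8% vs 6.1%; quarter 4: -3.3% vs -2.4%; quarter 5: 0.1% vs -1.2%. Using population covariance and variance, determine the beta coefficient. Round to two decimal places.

r̄p = 0.8000%,  r̄m = 0.6400%
Cov = Σ(rp − r̄p)(rm − r̄m) / 5 = 8.3120
Var(rm) = Σ(rm − r̄m)² / 5 = 8.6024
β = Cov / Var = 8.3120 / 8.6024 = 0.9662

0.97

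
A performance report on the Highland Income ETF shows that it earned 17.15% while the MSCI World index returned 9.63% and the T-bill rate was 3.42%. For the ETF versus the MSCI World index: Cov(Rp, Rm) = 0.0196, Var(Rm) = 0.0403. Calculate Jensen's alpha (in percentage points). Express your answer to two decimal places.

β = Cov / Var = 0.0196 / 0.0403 = 0.4864
E[R] = Rf + β(Rm − Rf) = 3.42% + 0.4864 × (9.63% − 3.42%) = 6.4405%
α = Rp − E[R] = 17.15% − 6.4405% = 10.7095

10.71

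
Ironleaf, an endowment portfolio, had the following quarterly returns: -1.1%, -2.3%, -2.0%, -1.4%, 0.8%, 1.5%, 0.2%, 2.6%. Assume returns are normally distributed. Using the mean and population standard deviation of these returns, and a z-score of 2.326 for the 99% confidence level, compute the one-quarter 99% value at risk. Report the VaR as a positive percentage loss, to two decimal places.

4.05

Mean return r̄ = -1.70 / 8 = -0.2125%
Population std dev = √[21.7888 / 8] = 1.6503%
VaR = −(r̄ − z·σ) = −(-0.2125 − 2.326 × 1.6503) = −(-4.0511) = 4.0511%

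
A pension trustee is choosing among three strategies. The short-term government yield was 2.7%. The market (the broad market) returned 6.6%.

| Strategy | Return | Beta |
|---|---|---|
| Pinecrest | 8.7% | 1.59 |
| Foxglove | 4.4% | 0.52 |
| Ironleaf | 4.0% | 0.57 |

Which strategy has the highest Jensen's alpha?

Pinecrest

Pinecrest: α = 8.7% − [2.7% + 1.59 × (6.6% − 2.7%)] = -0.201
Foxglove: α = 4.4% − [2.7% + 0.52 × (6.6% − 2.7%)] = -0.328
Ironleaf: α = 4.0% − [2.7% + 0.57 × (6.6% − 2.7%)] = -0.923
Highest: Pinecrest (-0.201).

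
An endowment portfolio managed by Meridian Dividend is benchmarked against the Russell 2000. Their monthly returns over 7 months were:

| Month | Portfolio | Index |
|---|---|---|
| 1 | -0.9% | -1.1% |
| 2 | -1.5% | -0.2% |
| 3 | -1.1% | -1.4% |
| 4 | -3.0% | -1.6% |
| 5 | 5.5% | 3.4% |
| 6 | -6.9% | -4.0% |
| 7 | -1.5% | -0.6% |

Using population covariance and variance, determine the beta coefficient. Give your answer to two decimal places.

r̄p = -1.3429%,  r̄m = -0.7857%
Cov = Σ(rp − r̄p)(rm − r̄m) / 7 = 6.7778
Var(rm) = Σ(rm − r̄m)² / 7 = 4.1955
β = Cov / Var = 6.7778 / 4.1955 = 1.6155

1.62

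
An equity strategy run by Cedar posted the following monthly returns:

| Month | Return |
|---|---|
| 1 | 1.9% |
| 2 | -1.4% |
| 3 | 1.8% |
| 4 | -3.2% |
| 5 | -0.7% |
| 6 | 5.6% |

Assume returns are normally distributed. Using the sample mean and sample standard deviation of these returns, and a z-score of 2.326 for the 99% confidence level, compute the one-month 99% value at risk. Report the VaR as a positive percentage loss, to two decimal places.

6.56

μ = (1.9 − 1.4 + 1.8 − 3.2 − 0.7 + 5.6) / 6 = 0.6667%
Sample std dev = √[48.2333 / 5] = 3.1059%
VaR = −(μ − z·σ) = −(0.6667 − 2.326 × 3.1059) = −(-6.5576) = 6.5576%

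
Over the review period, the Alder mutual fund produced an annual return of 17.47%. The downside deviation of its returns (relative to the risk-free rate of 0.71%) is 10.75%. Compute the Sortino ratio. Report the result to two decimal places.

1.56

Sortino = (Rp − Rf) / σd = (17.47% − 0.71%) / 10.75% = 16.76% / 10.75% = 1.5591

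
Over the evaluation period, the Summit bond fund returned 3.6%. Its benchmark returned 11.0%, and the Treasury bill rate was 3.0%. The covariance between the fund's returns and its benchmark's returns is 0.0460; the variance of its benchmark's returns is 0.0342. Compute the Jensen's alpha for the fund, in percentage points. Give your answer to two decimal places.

β = Cov / Var = 0.0460 / 0.0342 = 1.3450
E[R] = Rf + β(Rm − Rf) = 3.0% + 1.3450 × (11.0% − 3.0%) = 13.7600%
α = Rp − E[R] = 3.6% − 13.7600% = -10.1600

-10.16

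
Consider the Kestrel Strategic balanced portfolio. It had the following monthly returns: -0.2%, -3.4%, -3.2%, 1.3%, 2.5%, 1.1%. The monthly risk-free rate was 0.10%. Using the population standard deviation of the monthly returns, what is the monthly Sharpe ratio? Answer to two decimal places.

μ = (-0.2 − 3.4 − 3.2 + 1.3 + 2.5 + 1.1) / 6 = -0.3167%
Population std dev = √[30.3883 / 6] = 2.2505%
Sharpe = (μ − rf) / σ = (-0.3167 − 0.1) / 2.2505 = -0.4167 / 2.2505 = -0.1852

-0.19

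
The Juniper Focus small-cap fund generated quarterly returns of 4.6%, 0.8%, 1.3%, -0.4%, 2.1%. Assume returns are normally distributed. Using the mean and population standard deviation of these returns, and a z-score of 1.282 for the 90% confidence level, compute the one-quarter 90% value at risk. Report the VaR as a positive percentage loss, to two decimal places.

0.46

r̄ = (4.6 + 0.8 + 1.3 − 0.4 + 2.1) / 5 = 1.6800%
Σ(r − r̄)² = 13.9480; population σ = √(13.9480/5) = 1.6702%
VaR = −(r̄ − z·σ) = −(1.6800 − 1.282 × 1.6702) = −(-0.4612) = 0.4612%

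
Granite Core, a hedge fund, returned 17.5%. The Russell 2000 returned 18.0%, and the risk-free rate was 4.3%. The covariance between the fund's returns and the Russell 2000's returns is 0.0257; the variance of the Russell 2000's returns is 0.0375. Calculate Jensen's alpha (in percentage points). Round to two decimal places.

3.81

β = Cov / Var = 0.0257 / 0.0375 = 0.6853
E[R] = Rf + β(Rm − Rf) = 4.3% + 0.6853 × (18.0% − 4.3%) = 13.6886%
α = Rp − E[R] = 17.5% − 13.6886% = 3.8114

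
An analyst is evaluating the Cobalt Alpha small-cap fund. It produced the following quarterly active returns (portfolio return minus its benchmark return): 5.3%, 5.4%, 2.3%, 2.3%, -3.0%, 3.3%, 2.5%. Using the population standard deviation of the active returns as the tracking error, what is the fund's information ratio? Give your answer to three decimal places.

0.996

r̄ = (5.3 + 5.4 + 2.3 + 2.3 − 3 + 3.3 + 2.5) / 7 = 2.5857%
Population std dev = √[47.1686 / 7] = 2.5958%
IR = r̄ / tracking error = 2.5857 / 2.5958 = 0.9961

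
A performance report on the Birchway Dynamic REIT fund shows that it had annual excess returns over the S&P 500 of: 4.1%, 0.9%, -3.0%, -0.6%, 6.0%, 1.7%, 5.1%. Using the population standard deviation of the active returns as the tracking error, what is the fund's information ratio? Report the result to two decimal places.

Mean return μ = 14.20 / 7 = 2.0286%
Population std dev = √[63.0743 / 7] = 3.0018%
IR = μ / tracking error = 2.0286 / 3.0018 = 0.6758

0.68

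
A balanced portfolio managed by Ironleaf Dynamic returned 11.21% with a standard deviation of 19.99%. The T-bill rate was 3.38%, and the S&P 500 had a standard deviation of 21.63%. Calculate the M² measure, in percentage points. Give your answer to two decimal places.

11.85

Sharpe = (Rp − Rf) / σp = (11.21% − 3.38%) / 19.99% = 0.3917
M² = Rf + Sharpe × σm = 3.38% + 0.3917 × 21.63% = 11.8525%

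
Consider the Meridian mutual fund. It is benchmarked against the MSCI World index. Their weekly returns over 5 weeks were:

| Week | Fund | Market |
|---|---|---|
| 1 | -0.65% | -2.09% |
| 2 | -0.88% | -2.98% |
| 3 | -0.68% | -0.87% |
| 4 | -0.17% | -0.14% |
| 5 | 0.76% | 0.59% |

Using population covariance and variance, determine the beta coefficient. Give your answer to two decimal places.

r̄p = -0.3240%,  r̄m = -1.0980%
Cov = Σ(rp − r̄p)(rm − r̄m) / 5 = 0.6532
Var(rm) = Σ(rm − r̄m)² / 5 = 1.6690
β = Cov / Var = 0.6532 / 1.6690 = 0.3914

0.39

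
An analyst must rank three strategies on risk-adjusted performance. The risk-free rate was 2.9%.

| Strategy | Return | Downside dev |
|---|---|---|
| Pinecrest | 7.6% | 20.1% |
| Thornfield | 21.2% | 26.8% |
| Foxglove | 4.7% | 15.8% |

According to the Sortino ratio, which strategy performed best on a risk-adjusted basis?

Thornfield

Pinecrest: Sortino ratio = (7.6% − 2.9%) / 20.1% = 0.234
Thornfield: Sortino ratio = (21.2% − 2.9%) / 26.8% = 0.683
Foxglove: Sortino ratio = (4.7% − 2.9%) / 15.8% = 0.114
Highest: Thornfield (0.683).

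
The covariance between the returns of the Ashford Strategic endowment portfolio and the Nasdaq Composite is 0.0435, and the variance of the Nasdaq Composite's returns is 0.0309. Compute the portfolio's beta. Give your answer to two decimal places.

β = Cov(Rp, Rm) / Var(Rm) = 0.0435 / 0.0309 = 1.4078

1.41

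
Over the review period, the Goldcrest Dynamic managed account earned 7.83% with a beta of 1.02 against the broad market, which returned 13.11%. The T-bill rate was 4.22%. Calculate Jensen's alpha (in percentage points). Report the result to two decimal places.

CAPM expected return = Rf + β(Rm − Rf) = 4.22% + 1.02 × (13.11% − 4.22%) = 4.22 + 1.02 × 8.89 = 13.2878%
Jensen's α = Rp − E[R] = 7.83% − 13.2878% = -5.4578

-5.46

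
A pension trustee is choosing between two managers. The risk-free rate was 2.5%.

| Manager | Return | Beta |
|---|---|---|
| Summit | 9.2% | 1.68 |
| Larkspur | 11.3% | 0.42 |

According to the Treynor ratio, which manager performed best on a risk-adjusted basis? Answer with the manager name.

Summit: Treynor = (9.2% − 2.5%) / 1.68 = 3.988
Larkspur: Treynor = (11.3% − 2.5%) / 0.42 = 20.952
Highest: Larkspur (20.952).

Larkspur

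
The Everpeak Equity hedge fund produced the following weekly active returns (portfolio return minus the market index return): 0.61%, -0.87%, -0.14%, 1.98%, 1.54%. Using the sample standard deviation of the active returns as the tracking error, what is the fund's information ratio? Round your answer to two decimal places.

r̄ = (0.61 − 0.87 − 0.14 + 1.98 + 1.54) / 5 = 0.6240%
Sample σ = √[Σ(r − r̄)² / 4] = √[5.4937 / 4] = √1.3734 = 1.1719%
IR = r̄ / tracking error = 0.6240 / 1.1719 = 0.5325

0.53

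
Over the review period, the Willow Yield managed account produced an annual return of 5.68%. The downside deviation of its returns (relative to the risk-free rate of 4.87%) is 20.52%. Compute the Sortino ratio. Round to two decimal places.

0.04

Sortino = (Rp − Rf) / σd = (5.68% − 4.87%) / 20.52% = 0.81% / 20.52% = 0.0395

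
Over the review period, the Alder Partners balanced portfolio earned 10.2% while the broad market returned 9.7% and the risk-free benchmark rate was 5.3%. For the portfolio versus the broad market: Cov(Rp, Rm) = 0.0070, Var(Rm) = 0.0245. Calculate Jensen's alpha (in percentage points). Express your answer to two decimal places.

β = Cov / Var = 0.0070 / 0.0245 = 0.2857
E[R] = Rf + β(Rm − Rf) = 5.3% + 0.2857 × (9.7% − 5.3%) = 6.5571%
α = Rp − E[R] = 10.2% − 6.5571% = 3.6429

3.64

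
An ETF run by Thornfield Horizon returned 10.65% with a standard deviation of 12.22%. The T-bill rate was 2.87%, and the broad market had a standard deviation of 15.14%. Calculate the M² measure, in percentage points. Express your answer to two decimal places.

12.51

Sharpe = (Rp − Rf) / σp = (10.65% − 2.87%) / 12.22% = 0.6367
M² = Rf + Sharpe × σm = 2.87% + 0.6367 × 15.14% = 12.5096%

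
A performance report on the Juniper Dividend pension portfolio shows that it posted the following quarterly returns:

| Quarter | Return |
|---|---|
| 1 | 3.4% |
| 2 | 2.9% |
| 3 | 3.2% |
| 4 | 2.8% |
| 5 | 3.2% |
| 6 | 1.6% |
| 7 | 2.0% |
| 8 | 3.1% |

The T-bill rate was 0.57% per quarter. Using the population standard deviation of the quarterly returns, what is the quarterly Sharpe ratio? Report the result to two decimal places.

Mean return r̄ = 22.20 / 8 = 2.7750%
Population std dev = √[2.8550 / 8] = 0.5974%
Sharpe = (r̄ − rf) / σ = (2.7750 − 0.57) / 0.5974 = 2.2050 / 0.5974 = 3.6910

3.69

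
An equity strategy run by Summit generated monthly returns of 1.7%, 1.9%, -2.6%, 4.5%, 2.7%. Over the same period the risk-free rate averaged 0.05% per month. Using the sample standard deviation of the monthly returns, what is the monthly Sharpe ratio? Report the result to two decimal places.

μ = (1.7 + 1.9 − 2.6 + 4.5 + 2.7) / 5 = 1.6400%
Σ(r − μ)² = 27.3520; sample σ = √(27.3520/4) = 2.6150%
Sharpe = (μ − rf) / σ = (1.6400 − 0.05) / 2.6150 = 1.5900 / 2.6150 = 0.6080

0.61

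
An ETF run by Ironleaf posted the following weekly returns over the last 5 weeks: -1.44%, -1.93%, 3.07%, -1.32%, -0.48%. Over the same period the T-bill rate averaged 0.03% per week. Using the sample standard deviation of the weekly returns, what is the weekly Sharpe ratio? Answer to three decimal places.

r̄ = (-1.44 − 1.93 + 3.07 − 1.32 − 0.48) / 5 = -2.100 / 5 = -0.4200%
Sample σ = √[Σ(r − r̄)² / 4] = √[16.3142 / 4] = √4.0786 = 2.0196%
Sharpe = (r̄ − rf) / σ = (-0.4200 − 0.03) / 2.0196 = -0.4500 / 2.0196 = -0.2228

-0.223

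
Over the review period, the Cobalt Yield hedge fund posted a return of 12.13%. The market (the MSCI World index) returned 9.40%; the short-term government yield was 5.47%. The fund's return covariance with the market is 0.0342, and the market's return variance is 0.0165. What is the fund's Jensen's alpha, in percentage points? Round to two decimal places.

β = Cov / Var = 0.0342 / 0.0165 = 2.0727
E[R] = Rf + β(Rm − Rf) = 5.47% + 2.0727 × (9.40% − 5.47%) = 13.6157%
α = Rp − E[R] = 12.13% − 13.6157% = -1.4857

-1.49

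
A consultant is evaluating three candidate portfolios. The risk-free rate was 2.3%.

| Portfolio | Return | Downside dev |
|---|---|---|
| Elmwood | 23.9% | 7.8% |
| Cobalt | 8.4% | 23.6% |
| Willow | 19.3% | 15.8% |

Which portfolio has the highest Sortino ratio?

Elmwood: Sortino ratio = (23.9% − 2.3%) / 7.8% = 2.769
Cobalt: Sortino ratio = (8.4% − 2.3%) / 23.6% = 0.258
Willow: Sortino ratio = (19.3% − 2.3%) / 15.8% = 1.076
Highest: Elmwood (2.769).

Elmwood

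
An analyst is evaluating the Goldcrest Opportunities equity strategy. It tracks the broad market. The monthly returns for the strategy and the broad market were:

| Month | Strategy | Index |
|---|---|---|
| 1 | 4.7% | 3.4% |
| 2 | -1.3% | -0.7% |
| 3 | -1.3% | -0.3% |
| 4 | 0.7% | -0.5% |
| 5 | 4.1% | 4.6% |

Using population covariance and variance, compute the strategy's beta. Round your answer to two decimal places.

1.07

r̄p = 1.3800%,  r̄m = 1.3000%
Cov = Σ(rp − r̄p)(rm − r̄m) / 5 = 5.3640
Var(rm) = Σ(rm − r̄m)² / 5 = 5.0200
β = Cov / Var = 5.3640 / 5.0200 = 1.0685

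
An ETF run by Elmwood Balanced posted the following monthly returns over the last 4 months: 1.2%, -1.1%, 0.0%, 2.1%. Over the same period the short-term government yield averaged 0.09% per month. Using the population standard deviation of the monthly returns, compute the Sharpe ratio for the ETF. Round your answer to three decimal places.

μ = (1.2 − 1.1 + 0 + 2.1) / 4 = 0.5500%
Σ(r − μ)² = (1.2 − 0.5500)² + (-1.1 − 0.5500)² + (0 − 0.5500)² + … = 5.8500
σ = √[5.8500 / 4] = 1.2093%
Sharpe = (μ − rf) / σ = (0.5500 − 0.09) / 1.2093 = 0.4600 / 1.2093 = 0.3804

0.380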